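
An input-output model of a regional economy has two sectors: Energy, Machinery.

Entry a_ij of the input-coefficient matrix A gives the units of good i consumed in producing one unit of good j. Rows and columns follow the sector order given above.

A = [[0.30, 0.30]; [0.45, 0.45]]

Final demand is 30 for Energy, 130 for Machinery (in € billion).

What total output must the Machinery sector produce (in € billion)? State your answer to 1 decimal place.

I − A =
  [   0.70    -0.30]
  [  -0.45     0.55]
det(I−A) = (0.70)(0.55) − (-0.30)(-0.45) = 0.2500
adj(I−A) = [[0.55, 0.30], [0.45, 0.70]]
(I − A)⁻¹ = adj(I−A) / det(I−A) ≈
  [   2.2000     1.2000]
  [   1.8000     2.8000]
x = (I − A)⁻¹ d = adj(I−A)·d / det(I−A), with det(I−A) = 0.2500:
  x_E = (0.55·30 + 0.30·130) / 0.2500 = 55.50 / 0.2500 = 222.0
  x_M = (0.45·30 + 0.70·130) / 0.2500 = 104.50 / 0.2500 = 418.0

x_M = 418.0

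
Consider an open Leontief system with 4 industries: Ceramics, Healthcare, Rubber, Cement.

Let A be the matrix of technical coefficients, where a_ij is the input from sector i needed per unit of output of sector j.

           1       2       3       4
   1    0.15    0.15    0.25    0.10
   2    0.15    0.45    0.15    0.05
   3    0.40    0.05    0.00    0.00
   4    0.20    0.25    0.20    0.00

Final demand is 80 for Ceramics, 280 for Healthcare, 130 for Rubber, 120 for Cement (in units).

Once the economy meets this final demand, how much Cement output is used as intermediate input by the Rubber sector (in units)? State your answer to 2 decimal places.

I − A =
  [   0.85    -0.15    -0.25    -0.10]
  [  -0.15     0.55    -0.15    -0.05]
  [  -0.40    -0.05     1.00     0.00]
  [  -0.20    -0.25    -0.20     1.00]
Compute the cofactors C_ij = (−1)^(i+j)·(3×3 minor ij) of I−A; the adjugate is their transpose:
adj(I−A) = Cᵀ =
  [ 0.529500   0.188500   0.173125   0.062375]
  [ 0.224000   0.722000   0.176000   0.058500]
  [ 0.223000   0.111500   0.418125   0.027875]
  [ 0.206500   0.240500   0.162250   0.372750]
det(I−A) = Σ_j (I−A)_1j·C_1j = (0.85)(0.529500) + (-0.15)(0.224000) + (-0.25)(0.223000) + (-0.10)(0.206500) = 0.340075
(I − A)⁻¹ = adj(I−A) / det(I−A) ≈
  [   1.5570     0.5543     0.5091     0.1834]
  [   0.6587     2.1231     0.5175     0.1720]
  [   0.6557     0.3279     1.2295     0.0820]
  [   0.6072     0.7072     0.4771     1.0961]
First solve x = (I − A)⁻¹ d = adj(I−A)·d / det(I−A); in particular x_3 = (0.223000·80 + 0.111500·280 + 0.418125·130 + 0.027875·120) / 0.340075 = 106.76125 / 0.340075 ≈ 313.9344.
Intermediate flow from 4 to 3: z_43 = a_43 · x_3 = 0.20 × 106.76125 / 0.340075 = 21.35225 / 0.340075 ≈ 62.79.

z_43 = 62.79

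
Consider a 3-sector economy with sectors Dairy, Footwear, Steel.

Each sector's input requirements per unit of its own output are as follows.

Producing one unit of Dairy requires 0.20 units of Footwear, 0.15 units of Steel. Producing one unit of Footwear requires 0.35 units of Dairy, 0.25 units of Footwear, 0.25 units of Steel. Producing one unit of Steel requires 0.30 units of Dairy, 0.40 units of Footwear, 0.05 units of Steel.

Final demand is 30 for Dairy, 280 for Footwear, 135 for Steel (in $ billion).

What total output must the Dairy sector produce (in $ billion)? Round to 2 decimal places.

I − A =
  [   1.00    -0.35    -0.30]
  [  -0.20     0.75    -0.40]
  [  -0.15    -0.25     0.95]
Cofactors of I−A, C_ij = (−1)^(i+j)·(minor ij) (rows/columns in the sector order above):
  C_11 = (0.75)(0.95) − (-0.40)(-0.25) = 0.6125
  C_12 = −[(-0.20)(0.95) − (-0.40)(-0.15)] = 0.2500
  C_13 = (-0.20)(-0.25) − (0.75)(-0.15) = 0.1625
  C_21 = −[(-0.35)(0.95) − (-0.30)(-0.25)] = 0.4075
  C_22 = (1.00)(0.95) − (-0.30)(-0.15) = 0.9050
  C_23 = −[(1.00)(-0.25) − (-0.35)(-0.15)] = 0.3025
  C_31 = (-0.35)(-0.40) − (-0.30)(0.75) = 0.3650
  C_32 = −[(1.00)(-0.40) − (-0.30)(-0.20)] = 0.4600
  C_33 = (1.00)(0.75) − (-0.35)(-0.20) = 0.6800
det(I−A) = Σ_j (I−A)_1j·C_1j = (1.00)(0.6125) + (-0.35)(0.2500) + (-0.30)(0.1625) = 0.47625
adj(I−A) = Cᵀ =
  [ 0.6125   0.4075   0.3650]
  [ 0.2500   0.9050   0.4600]
  [ 0.1625   0.3025   0.6800]
(I − A)⁻¹ = adj(I−A) / det(I−A) ≈
  [   1.2861     0.8556     0.7664]
  [   0.5249     1.9003     0.9659]
  [   0.3412     0.6352     1.4278]
x = (I − A)⁻¹ d = adj(I−A)·d / det(I−A), with det(I−A) = 0.47625:
  x_1 = (0.6125·30 + 0.4075·280 + 0.3650·135) / 0.47625 = 181.75 / 0.47625 ≈ 381.63
  x_2 = (0.2500·30 + 0.9050·280 + 0.4600·135) / 0.47625 = 323.00 / 0.47625 ≈ 678.22
  x_3 = (0.1625·30 + 0.3025·280 + 0.6800·135) / 0.47625 = 181.375 / 0.47625 ≈ 380.84

x_1 = 381.63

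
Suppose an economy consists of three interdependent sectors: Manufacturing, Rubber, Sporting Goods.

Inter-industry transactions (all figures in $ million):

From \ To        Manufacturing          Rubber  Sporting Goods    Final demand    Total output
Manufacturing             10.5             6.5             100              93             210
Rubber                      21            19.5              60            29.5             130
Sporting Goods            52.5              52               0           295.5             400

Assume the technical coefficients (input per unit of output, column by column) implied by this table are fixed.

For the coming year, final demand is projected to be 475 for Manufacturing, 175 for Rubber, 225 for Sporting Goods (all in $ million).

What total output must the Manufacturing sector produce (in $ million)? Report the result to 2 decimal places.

x_M = 662.75

Technical coefficients a_ij = z_ij / X_j:
  a_MM = 10.5/210 = 0.05, a_RM = 21/210 = 0.10, a_SM = 52.5/210 = 0.25
  a_MR = 6.5/130 = 0.05, a_RR = 19.5/130 = 0.15, a_SR = 52/130 = 0.40
  a_MS = 100/400 = 0.25, a_RS = 60/400 = 0.15, a_SS = 0/400 = 0.00
I − A =
  [   0.95    -0.05    -0.25]
  [  -0.10     0.85    -0.15]
  [  -0.25    -0.40     1.00]
Cofactors of I−A, C_ij = (−1)^(i+j)·(minor ij) (rows/columns in the sector order above):
  C_11 = (0.85)(1.00) − (-0.15)(-0.40) = 0.7900
  C_12 = −[(-0.10)(1.00) − (-0.15)(-0.25)] = 0.1375
  C_13 = (-0.10)(-0.40) − (0.85)(-0.25) = 0.2525
  C_21 = −[(-0.05)(1.00) − (-0.25)(-0.40)] = 0.1500
  C_22 = (0.95)(1.00) − (-0.25)(-0.25) = 0.8875
  C_23 = −[(0.95)(-0.40) − (-0.05)(-0.25)] = 0.3925
  C_31 = (-0.05)(-0.15) − (-0.25)(0.85) = 0.2200
  C_32 = −[(0.95)(-0.15) − (-0.25)(-0.10)] = 0.1675
  C_33 = (0.95)(0.85) − (-0.05)(-0.10) = 0.8025
det(I−A) = Σ_j (I−A)_1j·C_1j = (0.95)(0.7900) + (-0.05)(0.1375) + (-0.25)(0.2525) = 0.6805
adj(I−A) = Cᵀ =
  [ 0.7900   0.1500   0.2200]
  [ 0.1375   0.8875   0.1675]
  [ 0.2525   0.3925   0.8025]
(I − A)⁻¹ = adj(I−A) / det(I−A) ≈
  [   1.1609     0.2204     0.3233]
  [   0.2021     1.3042     0.2461]
  [   0.3711     0.5768     1.1793]
x = (I − A)⁻¹ d = adj(I−A)·d / det(I−A), with det(I−A) = 0.6805:
  x_M = (0.7900·475 + 0.1500·175 + 0.2200·225) / 0.6805 = 451.00 / 0.6805 ≈ 662.75
  x_R = (0.1375·475 + 0.8875·175 + 0.1675·225) / 0.6805 = 258.3125 / 0.6805 ≈ 379.59
  x_S = (0.2525·475 + 0.3925·175 + 0.8025·225) / 0.6805 = 369.1875 / 0.6805 ≈ 542.52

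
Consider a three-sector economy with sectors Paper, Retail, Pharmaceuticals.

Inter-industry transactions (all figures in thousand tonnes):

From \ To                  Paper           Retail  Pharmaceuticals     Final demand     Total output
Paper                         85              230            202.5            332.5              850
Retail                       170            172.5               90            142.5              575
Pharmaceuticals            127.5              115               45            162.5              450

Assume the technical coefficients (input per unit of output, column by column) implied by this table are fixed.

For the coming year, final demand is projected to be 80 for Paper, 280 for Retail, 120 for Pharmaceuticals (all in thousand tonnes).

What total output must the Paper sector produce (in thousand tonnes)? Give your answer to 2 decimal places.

x_1 = 577.87

Technical coefficients a_ij = z_ij / X_j:
  a_11 = 85/850 = 0.10, a_21 = 170/850 = 0.20, a_31 = 127.5/850 = 0.15
  a_12 = 230/575 = 0.40, a_22 = 172.5/575 = 0.30, a_32 = 115/575 = 0.20
  a_13 = 202.5/450 = 0.45, a_23 = 90/450 = 0.20, a_33 = 45/450 = 0.10
I − A =
  [   0.90    -0.40    -0.45]
  [  -0.20     0.70    -0.20]
  [  -0.15    -0.20     0.90]
Cofactors of I−A, C_ij = (−1)^(i+j)·(minor ij) (rows/columns in the sector order above):
  C_11 = (0.70)(0.90) − (-0.20)(-0.20) = 0.5900
  C_12 = −[(-0.20)(0.90) − (-0.20)(-0.15)] = 0.2100
  C_13 = (-0.20)(-0.20) − (0.70)(-0.15) = 0.1450
  C_21 = −[(-0.40)(0.90) − (-0.45)(-0.20)] = 0.4500
  C_22 = (0.90)(0.90) − (-0.45)(-0.15) = 0.7425
  C_23 = −[(0.90)(-0.20) − (-0.40)(-0.15)] = 0.2400
  C_31 = (-0.40)(-0.20) − (-0.45)(0.70) = 0.3950
  C_32 = −[(0.90)(-0.20) − (-0.45)(-0.20)] = 0.2700
  C_33 = (0.90)(0.70) − (-0.40)(-0.20) = 0.5500
det(I−A) = Σ_j (I−A)_1j·C_1j = (0.90)(0.5900) + (-0.40)(0.2100) + (-0.45)(0.1450) = 0.38175
adj(I−A) = Cᵀ =
  [ 0.5900   0.4500   0.3950]
  [ 0.2100   0.7425   0.2700]
  [ 0.1450   0.2400   0.5500]
(I − A)⁻¹ = adj(I−A) / det(I−A) ≈
  [   1.5455     1.1788     1.0347]
  [   0.5501     1.9450     0.7073]
  [   0.3798     0.6287     1.4407]
x = (I − A)⁻¹ d = adj(I−A)·d / det(I−A), with det(I−A) = 0.38175:
  x_1 = (0.5900·80 + 0.4500·280 + 0.3950·120) / 0.38175 = 220.60 / 0.38175 ≈ 577.87
  x_2 = (0.2100·80 + 0.7425·280 + 0.2700·120) / 0.38175 = 257.10 / 0.38175 ≈ 673.48
  x_3 = (0.1450·80 + 0.2400·280 + 0.5500·120) / 0.38175 = 144.80 / 0.38175 ≈ 379.31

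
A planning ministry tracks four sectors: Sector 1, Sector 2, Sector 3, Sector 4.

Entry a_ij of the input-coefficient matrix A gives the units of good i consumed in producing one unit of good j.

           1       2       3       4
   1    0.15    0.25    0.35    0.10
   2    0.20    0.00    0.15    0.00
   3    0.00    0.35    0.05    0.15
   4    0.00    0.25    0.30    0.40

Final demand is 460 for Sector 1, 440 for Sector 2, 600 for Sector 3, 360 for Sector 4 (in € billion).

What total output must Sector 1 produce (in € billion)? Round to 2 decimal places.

x_1 = 1505.32

I − A =
  [   0.85    -0.25    -0.35    -0.10]
  [  -0.20     1.00    -0.15     0.00]
  [   0.00    -0.35     0.95    -0.15]
  [   0.00    -0.25    -0.30     0.60]
Compute the cofactors C_ij = (−1)^(i+j)·(3×3 minor ij) of I−A; the adjugate is their transpose:
adj(I−A) = Cᵀ =
  [ 0.487875   0.252125   0.266250   0.147875]
  [ 0.105000   0.446250   0.124500   0.048625]
  [ 0.049500   0.210375   0.475000   0.127000]
  [ 0.068500   0.291125   0.289375   0.690875]
det(I−A) = Σ_j (I−A)_1j·C_1j = (0.85)(0.487875) + (-0.25)(0.105000) + (-0.35)(0.049500) + (-0.10)(0.068500) = 0.36426875
(I − A)⁻¹ = adj(I−A) / det(I−A) ≈
  [   1.3393     0.6921     0.7309     0.4060]
  [   0.2882     1.2251     0.3418     0.1335]
  [   0.1359     0.5775     1.3040     0.3486]
  [   0.1880     0.7992     0.7944     1.8966]
x = (I − A)⁻¹ d = adj(I−A)·d / det(I−A), with det(I−A) = 0.36426875:
  x_1 = (0.487875·460 + 0.252125·440 + 0.266250·600 + 0.147875·360) / 0.36426875 = 548.3425 / 0.36426875 ≈ 1505.32
  x_2 = (0.105000·460 + 0.446250·440 + 0.124500·600 + 0.048625·360) / 0.36426875 = 336.855 / 0.36426875 ≈ 924.74
  x_3 = (0.049500·460 + 0.210375·440 + 0.475000·600 + 0.127000·360) / 0.36426875 = 446.055 / 0.36426875 ≈ 1224.52
  x_4 = (0.068500·460 + 0.291125·440 + 0.289375·600 + 0.690875·360) / 0.36426875 = 581.945 / 0.36426875 ≈ 1597.57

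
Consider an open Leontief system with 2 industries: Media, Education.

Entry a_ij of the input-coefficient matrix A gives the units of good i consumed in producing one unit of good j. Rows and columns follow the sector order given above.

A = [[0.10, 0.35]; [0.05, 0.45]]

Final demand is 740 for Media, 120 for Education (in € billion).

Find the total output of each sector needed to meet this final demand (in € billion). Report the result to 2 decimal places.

x_M = 940.31, x_E = 303.66

I − A =
  [   0.90    -0.35]
  [  -0.05     0.55]
det(I−A) = (0.90)(0.55) − (-0.35)(-0.05) = 0.4775
adj(I−A) = [[0.55, 0.35], [0.05, 0.90]]
(I − A)⁻¹ = adj(I−A) / det(I−A) ≈
  [   1.1518     0.7330]
  [   0.1047     1.8848]
x = (I − A)⁻¹ d = adj(I−A)·d / det(I−A), with det(I−A) = 0.4775:
  x_M = (0.55·740 + 0.35·120) / 0.4775 = 449.00 / 0.4775 ≈ 940.31
  x_E = (0.05·740 + 0.90·120) / 0.4775 = 145.00 / 0.4775 ≈ 303.66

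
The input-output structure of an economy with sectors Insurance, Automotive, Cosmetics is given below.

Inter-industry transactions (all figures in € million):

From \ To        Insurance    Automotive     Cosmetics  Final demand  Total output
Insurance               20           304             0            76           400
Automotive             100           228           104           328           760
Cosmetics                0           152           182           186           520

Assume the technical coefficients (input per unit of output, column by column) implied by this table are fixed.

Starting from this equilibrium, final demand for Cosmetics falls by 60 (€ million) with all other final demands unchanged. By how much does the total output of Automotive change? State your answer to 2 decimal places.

Δx_2 = -34.62

Technical coefficients a_ij = z_ij / X_j:
  a_11 = 20/400 = 0.05, a_21 = 100/400 = 0.25, a_31 = 0/400 = 0.00
  a_12 = 304/760 = 0.40, a_22 = 228/760 = 0.30, a_32 = 152/760 = 0.20
  a_13 = 0/520 = 0.00, a_23 = 104/520 = 0.20, a_33 = 182/520 = 0.35
I − A =
  [   0.95    -0.40     0.00]
  [  -0.25     0.70    -0.20]
  [   0.00    -0.20     0.65]
Cofactors of I−A, C_ij = (−1)^(i+j)·(minor ij) (rows/columns in the sector order above):
  C_11 = (0.70)(0.65) − (-0.20)(-0.20) = 0.4150
  C_12 = −[(-0.25)(0.65) − (-0.20)(0.00)] = 0.1625
  C_13 = (-0.25)(-0.20) − (0.70)(0.00) = 0.0500
  C_21 = −[(-0.40)(0.65) − (0.00)(-0.20)] = 0.2600
  C_22 = (0.95)(0.65) − (0.00)(0.00) = 0.6175
  C_23 = −[(0.95)(-0.20) − (-0.40)(0.00)] = 0.1900
  C_31 = (-0.40)(-0.20) − (0.00)(0.70) = 0.0800
  C_32 = −[(0.95)(-0.20) − (0.00)(-0.25)] = 0.1900
  C_33 = (0.95)(0.70) − (-0.40)(-0.25) = 0.5650
det(I−A) = Σ_j (I−A)_1j·C_1j = (0.95)(0.4150) + (-0.40)(0.1625) + (0.00)(0.0500) = 0.32925
adj(I−A) = Cᵀ =
  [ 0.4150   0.2600   0.0800]
  [ 0.1625   0.6175   0.1900]
  [ 0.0500   0.1900   0.5650]
(I − A)⁻¹ = adj(I−A) / det(I−A) ≈
  [   1.2604     0.7897     0.2430]
  [   0.4935     1.8755     0.5771]
  [   0.1519     0.5771     1.7160]
Δx = (I − A)⁻¹ Δd with Δd having -60 in the Cosmetics component and 0 elsewhere.
So Δx_2 = L_23 · (-60), where L_23 = adj(I−A)_23 / det(I−A) = 0.1900 / 0.32925.
Δx_2 = 0.1900 × (-60) / 0.32925 = -11.40 / 0.32925 ≈ -34.62.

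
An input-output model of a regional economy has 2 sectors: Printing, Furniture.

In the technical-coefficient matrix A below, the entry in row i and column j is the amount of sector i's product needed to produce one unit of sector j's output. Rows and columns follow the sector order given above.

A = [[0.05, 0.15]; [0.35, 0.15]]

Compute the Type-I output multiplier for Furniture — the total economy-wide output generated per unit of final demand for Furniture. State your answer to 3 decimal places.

I − A =
  [   0.95    -0.15]
  [  -0.35     0.85]
det(I−A) = (0.95)(0.85) − (-0.15)(-0.35) = 0.7550
adj(I−A) = [[0.85, 0.15], [0.35, 0.95]]
(I − A)⁻¹ = adj(I−A) / det(I−A) ≈
  [   1.1258     0.1987]
  [   0.4636     1.2583]
The output multiplier for sector j is the column-j sum of the Leontief inverse (I − A)⁻¹ = adj(I−A) / det(I−A).
Column F of adj(I−A): (0.15, 0.95); det(I−A) = 0.7550.
m_F = (0.15 + 0.95) / 0.7550 = 1.10 / 0.7550 ≈ 1.457.

m_F = 1.457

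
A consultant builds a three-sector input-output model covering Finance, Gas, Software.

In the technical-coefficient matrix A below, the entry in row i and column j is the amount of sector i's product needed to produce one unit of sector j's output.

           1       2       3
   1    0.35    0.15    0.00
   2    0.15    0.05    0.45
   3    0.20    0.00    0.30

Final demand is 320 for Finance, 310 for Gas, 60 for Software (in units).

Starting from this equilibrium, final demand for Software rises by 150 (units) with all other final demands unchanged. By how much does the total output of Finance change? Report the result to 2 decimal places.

I − A =
  [   0.65    -0.15     0.00]
  [  -0.15     0.95    -0.45]
  [  -0.20     0.00     0.70]
Cofactors of I−A, C_ij = (−1)^(i+j)·(minor ij) (rows/columns in the sector order above):
  C_11 = (0.95)(0.70) − (-0.45)(0.00) = 0.6650
  C_12 = −[(-0.15)(0.70) − (-0.45)(-0.20)] = 0.1950
  C_13 = (-0.15)(0.00) − (0.95)(-0.20) = 0.1900
  C_21 = −[(-0.15)(0.70) − (0.00)(0.00)] = 0.1050
  C_22 = (0.65)(0.70) − (0.00)(-0.20) = 0.4550
  C_23 = −[(0.65)(0.00) − (-0.15)(-0.20)] = 0.0300
  C_31 = (-0.15)(-0.45) − (0.00)(0.95) = 0.0675
  C_32 = −[(0.65)(-0.45) − (0.00)(-0.15)] = 0.2925
  C_33 = (0.65)(0.95) − (-0.15)(-0.15) = 0.5950
det(I−A) = Σ_j (I−A)_1j·C_1j = (0.65)(0.6650) + (-0.15)(0.1950) + (0.00)(0.1900) = 0.4030
adj(I−A) = Cᵀ =
  [ 0.6650   0.1050   0.0675]
  [ 0.1950   0.4550   0.2925]
  [ 0.1900   0.0300   0.5950]
(I − A)⁻¹ = adj(I−A) / det(I−A) ≈
  [   1.6501     0.2605     0.1675]
  [   0.4839     1.1290     0.7258]
  [   0.4715     0.0744     1.4764]
Δx = (I − A)⁻¹ Δd with Δd having +150 in the Software component and 0 elsewhere.
So Δx_1 = L_13 · (+150), where L_13 = adj(I−A)_13 / det(I−A) = 0.0675 / 0.4030.
Δx_1 = 0.0675 × (+150) / 0.4030 = 10.125 / 0.4030 ≈ 25.12.

Δx_1 = 25.12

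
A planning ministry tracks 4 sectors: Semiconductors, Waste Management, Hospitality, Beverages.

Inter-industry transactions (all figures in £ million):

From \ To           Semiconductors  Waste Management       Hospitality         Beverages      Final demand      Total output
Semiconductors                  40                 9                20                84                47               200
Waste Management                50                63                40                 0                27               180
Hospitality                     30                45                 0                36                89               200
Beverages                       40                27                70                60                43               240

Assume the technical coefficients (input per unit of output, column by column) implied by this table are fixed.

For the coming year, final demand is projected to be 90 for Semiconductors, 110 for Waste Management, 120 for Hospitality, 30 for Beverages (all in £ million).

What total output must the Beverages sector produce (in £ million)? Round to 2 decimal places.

x_B = 360.11

Technical coefficients a_ij = z_ij / X_j:
  a_SS = 40/200 = 0.20, a_WS = 50/200 = 0.25, a_HS = 30/200 = 0.15, a_BS = 40/200 = 0.20
  a_SW = 9/180 = 0.05, a_WW = 63/180 = 0.35, a_HW = 45/180 = 0.25, a_BW = 27/180 = 0.15
  a_SH = 20/200 = 0.10, a_WH = 40/200 = 0.20, a_HH = 0/200 = 0.00, a_BH = 70/200 = 0.35
  a_SB = 84/240 = 0.35, a_WB = 0/240 = 0.00, a_HB = 36/240 = 0.15, a_BB = 60/240 = 0.25
I − A =
  [   0.80    -0.05    -0.10    -0.35]
  [  -0.25     0.65    -0.20     0.00]
  [  -0.15    -0.25     1.00    -0.15]
  [  -0.20    -0.15    -0.35     0.75]
Compute the cofactors C_ij = (−1)^(i+j)·(3×3 minor ij) of I−A; the adjugate is their transpose:
adj(I−A) = Cᵀ =
  [ 0.411375   0.139000   0.146375   0.221250]
  [ 0.202875   0.455375   0.155375   0.125750]
  [ 0.145125   0.165500   0.322000   0.132125]
  [ 0.218000   0.205375   0.220375   0.450000]
det(I−A) = Σ_j (I−A)_1j·C_1j = (0.80)(0.411375) + (-0.05)(0.202875) + (-0.10)(0.145125) + (-0.35)(0.218000) = 0.22814375
(I − A)⁻¹ = adj(I−A) / det(I−A) ≈
  [   1.8031     0.6093     0.6416     0.9698]
  [   0.8892     1.9960     0.6810     0.5512]
  [   0.6361     0.7254     1.4114     0.5791]
  [   0.9555     0.9002     0.9659     1.9724]
x = (I − A)⁻¹ d = adj(I−A)·d / det(I−A), with det(I−A) = 0.22814375:
  x_S = (0.411375·90 + 0.139000·110 + 0.146375·120 + 0.221250·30) / 0.22814375 = 76.51625 / 0.22814375 ≈ 335.39
  x_W = (0.202875·90 + 0.455375·110 + 0.155375·120 + 0.125750·30) / 0.22814375 = 90.7675 / 0.22814375 ≈ 397.85
  x_H = (0.145125·90 + 0.165500·110 + 0.322000·120 + 0.132125·30) / 0.22814375 = 73.87 / 0.22814375 ≈ 323.79
  x_B = (0.218000·90 + 0.205375·110 + 0.220375·120 + 0.450000·30) / 0.22814375 = 82.15625 / 0.22814375 ≈ 360.11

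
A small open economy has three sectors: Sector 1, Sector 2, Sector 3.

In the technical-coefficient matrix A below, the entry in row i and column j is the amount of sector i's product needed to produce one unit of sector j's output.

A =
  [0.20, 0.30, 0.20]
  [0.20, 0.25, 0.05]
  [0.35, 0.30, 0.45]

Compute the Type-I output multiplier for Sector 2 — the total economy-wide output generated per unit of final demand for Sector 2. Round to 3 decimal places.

I − A =
  [   0.80    -0.30    -0.20]
  [  -0.20     0.75    -0.05]
  [  -0.35    -0.30     0.55]
Cofactors of I−A, C_ij = (−1)^(i+j)·(minor ij) (rows/columns in the sector order above):
  C_11 = (0.75)(0.55) − (-0.05)(-0.30) = 0.3975
  C_12 = −[(-0.20)(0.55) − (-0.05)(-0.35)] = 0.1275
  C_13 = (-0.20)(-0.30) − (0.75)(-0.35) = 0.3225
  C_21 = −[(-0.30)(0.55) − (-0.20)(-0.30)] = 0.2250
  C_22 = (0.80)(0.55) − (-0.20)(-0.35) = 0.3700
  C_23 = −[(0.80)(-0.30) − (-0.30)(-0.35)] = 0.3450
  C_31 = (-0.30)(-0.05) − (-0.20)(0.75) = 0.1650
  C_32 = −[(0.80)(-0.05) − (-0.20)(-0.20)] = 0.0800
  C_33 = (0.80)(0.75) − (-0.30)(-0.20) = 0.5400
det(I−A) = Σ_j (I−A)_1j·C_1j = (0.80)(0.3975) + (-0.30)(0.1275) + (-0.20)(0.3225) = 0.21525
adj(I−A) = Cᵀ =
  [ 0.3975   0.2250   0.1650]
  [ 0.1275   0.3700   0.0800]
  [ 0.3225   0.3450   0.5400]
(I − A)⁻¹ = adj(I−A) / det(I−A) ≈
  [   1.8467     1.0453     0.7666]
  [   0.5923     1.7189     0.3717]
  [   1.4983     1.6028     2.5087]
The output multiplier for sector j is the column-j sum of the Leontief inverse (I − A)⁻¹ = adj(I−A) / det(I−A).
Column 2 of adj(I−A): (0.2250, 0.3700, 0.3450); det(I−A) = 0.21525.
m_2 = (0.2250 + 0.3700 + 0.3450) / 0.21525 = 0.94 / 0.21525 ≈ 4.367.

m_2 = 4.367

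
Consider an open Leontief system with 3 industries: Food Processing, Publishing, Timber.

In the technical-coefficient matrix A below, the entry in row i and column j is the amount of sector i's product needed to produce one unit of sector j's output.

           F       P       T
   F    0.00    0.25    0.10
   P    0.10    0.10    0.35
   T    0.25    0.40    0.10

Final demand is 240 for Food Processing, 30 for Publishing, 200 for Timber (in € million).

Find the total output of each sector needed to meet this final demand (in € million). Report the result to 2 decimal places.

x_F = 340.91, x_P = 235.09, x_T = 421.41

I − A =
  [   1.00    -0.25    -0.10]
  [  -0.10     0.90    -0.35]
  [  -0.25    -0.40     0.90]
Cofactors of I−A, C_ij = (−1)^(i+j)·(minor ij) (rows/columns in the sector order above):
  C_11 = (0.90)(0.90) − (-0.35)(-0.40) = 0.6700
  C_12 = −[(-0.10)(0.90) − (-0.35)(-0.25)] = 0.1775
  C_13 = (-0.10)(-0.40) − (0.90)(-0.25) = 0.2650
  C_21 = −[(-0.25)(0.90) − (-0.10)(-0.40)] = 0.2650
  C_22 = (1.00)(0.90) − (-0.10)(-0.25) = 0.8750
  C_23 = −[(1.00)(-0.40) − (-0.25)(-0.25)] = 0.4625
  C_31 = (-0.25)(-0.35) − (-0.10)(0.90) = 0.1775
  C_32 = −[(1.00)(-0.35) − (-0.10)(-0.10)] = 0.3600
  C_33 = (1.00)(0.90) − (-0.25)(-0.10) = 0.8750
det(I−A) = Σ_j (I−A)_1j·C_1j = (1.00)(0.6700) + (-0.25)(0.1775) + (-0.10)(0.2650) = 0.599125
adj(I−A) = Cᵀ =
  [ 0.6700   0.2650   0.1775]
  [ 0.1775   0.8750   0.3600]
  [ 0.2650   0.4625   0.8750]
(I − A)⁻¹ = adj(I−A) / det(I−A) ≈
  [   1.1183     0.4423     0.2963]
  [   0.2963     1.4605     0.6009]
  [   0.4423     0.7720     1.4605]
x = (I − A)⁻¹ d = adj(I−A)·d / det(I−A), with det(I−A) = 0.599125:
  x_F = (0.6700·240 + 0.2650·30 + 0.1775·200) / 0.599125 = 204.25 / 0.599125 ≈ 340.91
  x_P = (0.1775·240 + 0.8750·30 + 0.3600·200) / 0.599125 = 140.85 / 0.599125 ≈ 235.09
  x_T = (0.2650·240 + 0.4625·30 + 0.8750·200) / 0.599125 = 252.475 / 0.599125 ≈ 421.41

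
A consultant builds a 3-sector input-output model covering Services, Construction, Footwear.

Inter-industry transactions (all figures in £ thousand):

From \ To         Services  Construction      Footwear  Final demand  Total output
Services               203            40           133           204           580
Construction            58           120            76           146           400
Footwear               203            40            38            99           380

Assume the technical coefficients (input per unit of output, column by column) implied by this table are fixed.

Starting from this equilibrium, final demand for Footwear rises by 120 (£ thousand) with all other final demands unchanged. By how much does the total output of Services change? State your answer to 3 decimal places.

Δx_S = 109.185

Technical coefficients a_ij = z_ij / X_j:
  a_SS = 203/580 = 0.35, a_CS = 58/580 = 0.10, a_FS = 203/580 = 0.35
  a_SC = 40/400 = 0.10, a_CC = 120/400 = 0.30, a_FC = 40/400 = 0.10
  a_SF = 133/380 = 0.35, a_CF = 76/380 = 0.20, a_FF = 38/380 = 0.10
I − A =
  [   0.65    -0.10    -0.35]
  [  -0.10     0.70    -0.20]
  [  -0.35    -0.10     0.90]
Cofactors of I−A, C_ij = (−1)^(i+j)·(minor ij) (rows/columns in the sector order above):
  C_11 = (0.70)(0.90) − (-0.20)(-0.10) = 0.6100
  C_12 = −[(-0.10)(0.90) − (-0.20)(-0.35)] = 0.1600
  C_13 = (-0.10)(-0.10) − (0.70)(-0.35) = 0.2550
  C_21 = −[(-0.10)(0.90) − (-0.35)(-0.10)] = 0.1250
  C_22 = (0.65)(0.90) − (-0.35)(-0.35) = 0.4625
  C_23 = −[(0.65)(-0.10) − (-0.10)(-0.35)] = 0.1000
  C_31 = (-0.10)(-0.20) − (-0.35)(0.70) = 0.2650
  C_32 = −[(0.65)(-0.20) − (-0.35)(-0.10)] = 0.1650
  C_33 = (0.65)(0.70) − (-0.10)(-0.10) = 0.4450
det(I−A) = Σ_j (I−A)_1j·C_1j = (0.65)(0.6100) + (-0.10)(0.1600) + (-0.35)(0.2550) = 0.29125
adj(I−A) = Cᵀ =
  [ 0.6100   0.1250   0.2650]
  [ 0.1600   0.4625   0.1650]
  [ 0.2550   0.1000   0.4450]
(I − A)⁻¹ = adj(I−A) / det(I−A) ≈
  [   2.0944     0.4292     0.9099]
  [   0.5494     1.5880     0.5665]
  [   0.8755     0.3433     1.5279]
Δx = (I − A)⁻¹ Δd with Δd having +120 in the Footwear component and 0 elsewhere.
So Δx_S = L_SF · (+120), where L_SF = adj(I−A)_SF / det(I−A) = 0.2650 / 0.29125.
Δx_S = 0.2650 × (+120) / 0.29125 = 31.80 / 0.29125 ≈ 109.185.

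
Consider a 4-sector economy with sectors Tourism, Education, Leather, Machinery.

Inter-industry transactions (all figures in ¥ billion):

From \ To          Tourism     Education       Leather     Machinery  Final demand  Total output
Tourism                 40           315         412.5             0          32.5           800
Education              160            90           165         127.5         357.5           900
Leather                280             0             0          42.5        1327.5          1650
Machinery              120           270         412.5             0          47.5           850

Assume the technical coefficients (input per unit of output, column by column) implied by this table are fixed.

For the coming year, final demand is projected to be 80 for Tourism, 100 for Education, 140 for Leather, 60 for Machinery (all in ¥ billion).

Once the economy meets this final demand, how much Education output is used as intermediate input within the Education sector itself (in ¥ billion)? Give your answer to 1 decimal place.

Technical coefficients a_ij = z_ij / X_j:
  a_TT = 40/800 = 0.05, a_ET = 160/800 = 0.20, a_LT = 280/800 = 0.35, a_MT = 120/800 = 0.15
  a_TE = 315/900 = 0.35, a_EE = 90/900 = 0.10, a_LE = 0/900 = 0.00, a_ME = 270/900 = 0.30
  a_TL = 412.5/1650 = 0.25, a_EL = 165/1650 = 0.10, a_LL = 0/1650 = 0.00, a_ML = 412.5/1650 = 0.25
  a_TM = 0/850 = 0.00, a_EM = 127.5/850 = 0.15, a_LM = 42.5/850 = 0.05, a_MM = 0/850 = 0.00
I − A =
  [   0.95    -0.35    -0.25     0.00]
  [  -0.20     0.90    -0.10    -0.15]
  [  -0.35     0.00     1.00    -0.05]
  [  -0.15    -0.30    -0.25     1.00]
Compute the cofactors C_ij = (−1)^(i+j)·(3×3 minor ij) of I−A; the adjugate is their transpose:
adj(I−A) = Cᵀ =
  [ 0.842250   0.349375   0.261875   0.065500]
  [ 0.268875   0.848750   0.186250   0.136625]
  [ 0.309000   0.139375   0.734375   0.057625]
  [ 0.284250   0.341875   0.278750   0.694000]
det(I−A) = Σ_j (I−A)_1j·C_1j = (0.95)(0.842250) + (-0.35)(0.268875) + (-0.25)(0.309000) + (0.00)(0.284250) = 0.62878125
(I − A)⁻¹ = adj(I−A) / det(I−A) ≈
  [   1.3395     0.5556     0.4165     0.1042]
  [   0.4276     1.3498     0.2962     0.2173]
  [   0.4914     0.2217     1.1679     0.0916]
  [   0.4521     0.5437     0.4433     1.1037]
First solve x = (I − A)⁻¹ d = adj(I−A)·d / det(I−A); in particular x_E = (0.268875·80 + 0.848750·100 + 0.186250·140 + 0.136625·60) / 0.62878125 = 140.6575 / 0.62878125 ≈ 223.699.
Intermediate flow from E to E: z_EE = a_EE · x_E = 0.10 × 140.6575 / 0.62878125 = 14.06575 / 0.62878125 ≈ 22.4.

z_EE = 22.4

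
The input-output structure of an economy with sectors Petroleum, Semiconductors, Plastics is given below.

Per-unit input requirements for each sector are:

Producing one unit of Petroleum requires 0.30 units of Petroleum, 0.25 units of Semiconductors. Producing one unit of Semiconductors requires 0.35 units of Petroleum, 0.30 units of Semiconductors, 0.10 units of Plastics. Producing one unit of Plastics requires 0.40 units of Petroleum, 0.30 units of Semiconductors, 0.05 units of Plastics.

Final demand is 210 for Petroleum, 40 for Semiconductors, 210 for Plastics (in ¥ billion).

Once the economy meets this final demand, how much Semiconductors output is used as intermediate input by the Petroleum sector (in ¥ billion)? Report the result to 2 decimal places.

z_21 = 163.00

I − A =
  [   0.70    -0.35    -0.40]
  [  -0.25     0.70    -0.30]
  [   0.00    -0.10     0.95]
Cofactors of I−A, C_ij = (−1)^(i+j)·(minor ij) (rows/columns in the sector order above):
  C_11 = (0.70)(0.95) − (-0.30)(-0.10) = 0.6350
  C_12 = −[(-0.25)(0.95) − (-0.30)(0.00)] = 0.2375
  C_13 = (-0.25)(-0.10) − (0.70)(0.00) = 0.0250
  C_21 = −[(-0.35)(0.95) − (-0.40)(-0.10)] = 0.3725
  C_22 = (0.70)(0.95) − (-0.40)(0.00) = 0.6650
  C_23 = −[(0.70)(-0.10) − (-0.35)(0.00)] = 0.0700
  C_31 = (-0.35)(-0.30) − (-0.40)(0.70) = 0.3850
  C_32 = −[(0.70)(-0.30) − (-0.40)(-0.25)] = 0.3100
  C_33 = (0.70)(0.70) − (-0.35)(-0.25) = 0.4025
det(I−A) = Σ_j (I−A)_1j·C_1j = (0.70)(0.6350) + (-0.35)(0.2375) + (-0.40)(0.0250) = 0.351375
adj(I−A) = Cᵀ =
  [ 0.6350   0.3725   0.3850]
  [ 0.2375   0.6650   0.3100]
  [ 0.0250   0.0700   0.4025]
(I − A)⁻¹ = adj(I−A) / det(I−A) ≈
  [   1.8072     1.0601     1.0957]
  [   0.6759     1.8926     0.8822]
  [   0.0711     0.1992     1.1455]
First solve x = (I − A)⁻¹ d = adj(I−A)·d / det(I−A); in particular x_1 = (0.6350·210 + 0.3725·40 + 0.3850·210) / 0.351375 = 229.10 / 0.351375 ≈ 652.0100.
Intermediate flow from 2 to 1: z_21 = a_21 · x_1 = 0.25 × 229.10 / 0.351375 = 57.275 / 0.351375 ≈ 163.00.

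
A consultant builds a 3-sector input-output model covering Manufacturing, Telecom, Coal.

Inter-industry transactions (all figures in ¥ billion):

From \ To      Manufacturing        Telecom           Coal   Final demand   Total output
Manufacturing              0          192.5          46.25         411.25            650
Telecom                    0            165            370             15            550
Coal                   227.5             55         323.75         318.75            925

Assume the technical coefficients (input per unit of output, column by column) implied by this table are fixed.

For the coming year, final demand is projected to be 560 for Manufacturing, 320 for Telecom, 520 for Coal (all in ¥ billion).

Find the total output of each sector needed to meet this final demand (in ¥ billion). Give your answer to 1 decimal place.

x_1 = 1124.5, x_2 = 1381.8, x_3 = 1618.1

Technical coefficients a_ij = z_ij / X_j:
  a_11 = 0/650 = 0.00, a_21 = 0/650 = 0.00, a_31 = 227.5/650 = 0.35
  a_12 = 192.5/550 = 0.35, a_22 = 165/550 = 0.30, a_32 = 55/550 = 0.10
  a_13 = 46.25/925 = 0.05, a_23 = 370/925 = 0.40, a_33 = 323.75/925 = 0.35
I − A =
  [   1.00    -0.35    -0.05]
  [   0.00     0.70    -0.40]
  [  -0.35    -0.10     0.65]
Cofactors of I−A, C_ij = (−1)^(i+j)·(minor ij) (rows/columns in the sector order above):
  C_11 = (0.70)(0.65) − (-0.40)(-0.10) = 0.4150
  C_12 = −[(0.00)(0.65) − (-0.40)(-0.35)] = 0.1400
  C_13 = (0.00)(-0.10) − (0.70)(-0.35) = 0.2450
  C_21 = −[(-0.35)(0.65) − (-0.05)(-0.10)] = 0.2325
  C_22 = (1.00)(0.65) − (-0.05)(-0.35) = 0.6325
  C_23 = −[(1.00)(-0.10) − (-0.35)(-0.35)] = 0.2225
  C_31 = (-0.35)(-0.40) − (-0.05)(0.70) = 0.1750
  C_32 = −[(1.00)(-0.40) − (-0.05)(0.00)] = 0.4000
  C_33 = (1.00)(0.70) − (-0.35)(0.00) = 0.7000
det(I−A) = Σ_j (I−A)_1j·C_1j = (1.00)(0.4150) + (-0.35)(0.1400) + (-0.05)(0.2450) = 0.35375
adj(I−A) = Cᵀ =
  [ 0.4150   0.2325   0.1750]
  [ 0.1400   0.6325   0.4000]
  [ 0.2450   0.2225   0.7000]
(I − A)⁻¹ = adj(I−A) / det(I−A) ≈
  [   1.1731     0.6572     0.4947]
  [   0.3958     1.7880     1.1307]
  [   0.6926     0.6290     1.9788]
x = (I − A)⁻¹ d = adj(I−A)·d / det(I−A), with det(I−A) = 0.35375:
  x_1 = (0.4150·560 + 0.2325·320 + 0.1750·520) / 0.35375 = 397.80 / 0.35375 ≈ 1124.5
  x_2 = (0.1400·560 + 0.6325·320 + 0.4000·520) / 0.35375 = 488.80 / 0.35375 ≈ 1381.8
  x_3 = (0.2450·560 + 0.2225·320 + 0.7000·520) / 0.35375 = 572.40 / 0.35375 ≈ 1618.1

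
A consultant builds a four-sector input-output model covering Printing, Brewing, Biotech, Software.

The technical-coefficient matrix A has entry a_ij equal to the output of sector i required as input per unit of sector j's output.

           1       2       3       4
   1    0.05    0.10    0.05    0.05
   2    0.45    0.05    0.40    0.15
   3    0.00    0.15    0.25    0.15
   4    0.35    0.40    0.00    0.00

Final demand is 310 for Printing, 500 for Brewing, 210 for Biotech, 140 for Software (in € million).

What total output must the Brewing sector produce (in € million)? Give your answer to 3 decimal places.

I − A =
  [   0.95    -0.10    -0.05    -0.05]
  [  -0.45     0.95    -0.40    -0.15]
  [   0.00    -0.15     0.75    -0.15]
  [  -0.35    -0.40     0.00     1.00]
Compute the cofactors C_ij = (−1)^(i+j)·(3×3 minor ij) of I−A; the adjugate is their transpose:
adj(I−A) = Cᵀ =
  [ 0.583500   0.100500   0.092500   0.058125]
  [ 0.397875   0.696750   0.398125   0.184125]
  [ 0.152250   0.202125   0.769625   0.153375]
  [ 0.363375   0.313875   0.191625   0.582750]
det(I−A) = Σ_j (I−A)_1j·C_1j = (0.95)(0.583500) + (-0.10)(0.397875) + (-0.05)(0.152250) + (-0.05)(0.363375) = 0.48875625
(I − A)⁻¹ = adj(I−A) / det(I−A) ≈
  [   1.1938     0.2056     0.1893     0.1189]
  [   0.8141     1.4256     0.8146     0.3767]
  [   0.3115     0.4135     1.5747     0.3138]
  [   0.7435     0.6422     0.3921     1.1923]
x = (I − A)⁻¹ d = adj(I−A)·d / det(I−A), with det(I−A) = 0.48875625:
  x_1 = (0.583500·310 + 0.100500·500 + 0.092500·210 + 0.058125·140) / 0.48875625 = 258.6975 / 0.48875625 ≈ 529.298
  x_2 = (0.397875·310 + 0.696750·500 + 0.398125·210 + 0.184125·140) / 0.48875625 = 581.10 / 0.48875625 ≈ 1188.936
  x_3 = (0.152250·310 + 0.202125·500 + 0.769625·210 + 0.153375·140) / 0.48875625 = 331.35375 / 0.48875625 ≈ 677.953
  x_4 = (0.363375·310 + 0.313875·500 + 0.191625·210 + 0.582750·140) / 0.48875625 = 391.41 / 0.48875625 ≈ 800.829

x_2 = 1188.936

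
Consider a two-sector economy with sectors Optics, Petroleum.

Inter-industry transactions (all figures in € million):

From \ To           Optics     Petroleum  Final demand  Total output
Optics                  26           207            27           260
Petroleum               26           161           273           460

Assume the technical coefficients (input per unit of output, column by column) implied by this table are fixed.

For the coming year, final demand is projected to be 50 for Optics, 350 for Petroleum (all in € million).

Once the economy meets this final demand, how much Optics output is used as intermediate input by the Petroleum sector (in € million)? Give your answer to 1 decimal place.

Technical coefficients a_ij = z_ij / X_j:
  a_OO = 26/260 = 0.10, a_PO = 26/260 = 0.10
  a_OP = 207/460 = 0.45, a_PP = 161/460 = 0.35
I − A =
  [   0.90    -0.45]
  [  -0.10     0.65]
det(I−A) = (0.90)(0.65) − (-0.45)(-0.10) = 0.5400
adj(I−A) = [[0.65, 0.45], [0.10, 0.90]]
(I − A)⁻¹ = adj(I−A) / det(I−A) ≈
  [   1.2037     0.8333]
  [   0.1852     1.6667]
First solve x = (I − A)⁻¹ d = adj(I−A)·d / det(I−A); in particular x_P = (0.10·50 + 0.90·350) / 0.5400 = 320.00 / 0.5400 ≈ 592.593.
Intermediate flow from O to P: z_OP = a_OP · x_P = 0.45 × 320.00 / 0.5400 = 144.00 / 0.5400 ≈ 266.7.

z_OP = 266.7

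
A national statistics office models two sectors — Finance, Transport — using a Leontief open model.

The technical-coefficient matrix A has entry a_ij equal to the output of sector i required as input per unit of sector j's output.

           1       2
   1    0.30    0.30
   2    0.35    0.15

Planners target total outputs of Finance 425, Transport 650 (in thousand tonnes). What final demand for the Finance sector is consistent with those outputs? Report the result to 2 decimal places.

d_1 = 102.50

I − A =
  [   0.70    -0.30]
  [  -0.35     0.85]
d = (I − A) x:
  d_1 = (+0.70)·425 + (-0.30)·650 = 102.50
  d_2 = (-0.35)·425 + (+0.85)·650 = 403.75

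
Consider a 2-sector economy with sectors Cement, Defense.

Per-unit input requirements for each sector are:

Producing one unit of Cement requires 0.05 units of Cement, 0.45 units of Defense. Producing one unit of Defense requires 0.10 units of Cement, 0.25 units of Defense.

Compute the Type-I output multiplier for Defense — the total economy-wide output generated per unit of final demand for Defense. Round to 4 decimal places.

I − A =
  [   0.95    -0.10]
  [  -0.45     0.75]
det(I−A) = (0.95)(0.75) − (-0.10)(-0.45) = 0.6675
adj(I−A) = [[0.75, 0.10], [0.45, 0.95]]
(I − A)⁻¹ = adj(I−A) / det(I−A) ≈
  [   1.12360     0.14981]
  [   0.67416     1.42322]
The output multiplier for sector j is the column-j sum of the Leontief inverse (I − A)⁻¹ = adj(I−A) / det(I−A).
Column 2 of adj(I−A): (0.10, 0.95); det(I−A) = 0.6675.
m_2 = (0.10 + 0.95) / 0.6675 = 1.05 / 0.6675 ≈ 1.5730.

m_2 = 1.5730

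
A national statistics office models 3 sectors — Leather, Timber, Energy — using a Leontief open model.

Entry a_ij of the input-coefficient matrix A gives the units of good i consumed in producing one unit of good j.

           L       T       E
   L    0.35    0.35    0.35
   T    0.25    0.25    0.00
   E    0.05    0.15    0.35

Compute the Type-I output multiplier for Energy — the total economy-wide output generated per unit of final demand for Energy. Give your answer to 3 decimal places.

m_E = 3.209

I − A =
  [   0.65    -0.35    -0.35]
  [  -0.25     0.75     0.00]
  [  -0.05    -0.15     0.65]
Cofactors of I−A, C_ij = (−1)^(i+j)·(minor ij) (rows/columns in the sector order above):
  C_11 = (0.75)(0.65) − (0.00)(-0.15) = 0.4875
  C_12 = −[(-0.25)(0.65) − (0.00)(-0.05)] = 0.1625
  C_13 = (-0.25)(-0.15) − (0.75)(-0.05) = 0.0750
  C_21 = −[(-0.35)(0.65) − (-0.35)(-0.15)] = 0.2800
  C_22 = (0.65)(0.65) − (-0.35)(-0.05) = 0.4050
  C_23 = −[(0.65)(-0.15) − (-0.35)(-0.05)] = 0.1150
  C_31 = (-0.35)(0.00) − (-0.35)(0.75) = 0.2625
  C_32 = −[(0.65)(0.00) − (-0.35)(-0.25)] = 0.0875
  C_33 = (0.65)(0.75) − (-0.35)(-0.25) = 0.4000
det(I−A) = Σ_j (I−A)_1j·C_1j = (0.65)(0.4875) + (-0.35)(0.1625) + (-0.35)(0.0750) = 0.23375
adj(I−A) = Cᵀ =
  [ 0.4875   0.2800   0.2625]
  [ 0.1625   0.4050   0.0875]
  [ 0.0750   0.1150   0.4000]
(I − A)⁻¹ = adj(I−A) / det(I−A) ≈
  [   2.0856     1.1979     1.1230]
  [   0.6952     1.7326     0.3743]
  [   0.3209     0.4920     1.7112]
The output multiplier for sector j is the column-j sum of the Leontief inverse (I − A)⁻¹ = adj(I−A) / det(I−A).
Column E of adj(I−A): (0.2625, 0.0875, 0.4000); det(I−A) = 0.23375.
m_E = (0.2625 + 0.0875 + 0.4000) / 0.23375 = 0.75 / 0.23375 ≈ 3.209.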